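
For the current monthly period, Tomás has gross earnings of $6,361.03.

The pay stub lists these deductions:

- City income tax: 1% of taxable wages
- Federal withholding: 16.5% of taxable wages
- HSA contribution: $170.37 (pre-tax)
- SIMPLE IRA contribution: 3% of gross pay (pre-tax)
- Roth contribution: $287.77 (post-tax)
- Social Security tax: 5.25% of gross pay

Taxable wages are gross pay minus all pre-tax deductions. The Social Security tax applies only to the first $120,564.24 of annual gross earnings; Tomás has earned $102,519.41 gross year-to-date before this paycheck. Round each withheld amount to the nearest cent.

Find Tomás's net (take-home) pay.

$4,328.14

SIMPLE IRA contribution: $6,361.03 × 0.03 = $190.83
HSA contribution: $170.37
Pre-tax total = $190.83 + $170.37 = $361.20
Taxable wages = $6,361.03 − $361.20 = $5,999.83
Federal withholding: $5,999.83 × 0.165 = $989.97
City income tax: $5,999.83 × 0.01 = $60.00
Social Security tax: cap not yet reached, full $6,361.03 is subject → $6,361.03 × 0.0525 = $333.95
Roth contribution: $287.77
Total deductions = $190.83 + $170.37 + $989.97 + $60.00 + $333.95 + $287.77 = $2,032.89
Net pay = $6,361.03 − $2,032.89 = $4,328.14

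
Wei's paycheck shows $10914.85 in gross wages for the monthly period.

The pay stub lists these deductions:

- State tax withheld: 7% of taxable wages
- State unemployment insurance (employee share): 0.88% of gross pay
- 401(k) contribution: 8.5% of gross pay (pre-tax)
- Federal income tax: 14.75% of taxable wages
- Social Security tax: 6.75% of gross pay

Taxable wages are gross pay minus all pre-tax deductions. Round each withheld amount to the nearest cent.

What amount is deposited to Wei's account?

401(k) contribution: $10914.85 × 0.085 = $927.76
Taxable wages = $10914.85 − $927.76 = $9987.09
State tax withheld: $9987.09 × 0.07 = $699.10
Federal income tax: $9987.09 × 0.1475 = $1473.10
Social Security tax: $10914.85 × 0.0675 = $736.75
State unemployment insurance (employee share): $10914.85 × 0.0088 = $96.05
Total deductions = $927.76 + $699.10 + $1473.10 + $736.75 + $96.05 = $3932.76
Net pay = $10914.85 − $3932.76 = $6982.09

$6982.09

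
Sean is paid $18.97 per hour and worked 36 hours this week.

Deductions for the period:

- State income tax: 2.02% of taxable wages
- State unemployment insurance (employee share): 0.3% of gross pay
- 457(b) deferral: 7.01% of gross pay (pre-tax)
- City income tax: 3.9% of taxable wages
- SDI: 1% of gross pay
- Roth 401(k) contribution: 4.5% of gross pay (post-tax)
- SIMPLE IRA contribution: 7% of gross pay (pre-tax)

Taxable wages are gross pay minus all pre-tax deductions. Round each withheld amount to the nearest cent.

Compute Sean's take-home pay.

$512.88

Gross pay: 36 × $18.97 = $682.92
SIMPLE IRA contribution: $682.92 × 0.07 = $47.80
457(b) deferral: $682.92 × 0.0701 = $47.87
Pre-tax total = $47.80 + $47.87 = $95.67
Taxable wages = $682.92 − $95.67 = $587.25
State income tax: $587.25 × 0.0202 = $11.86
City income tax: $587.25 × 0.039 = $22.90
State unemployment insurance (employee share): $682.92 × 0.003 = $2.05
SDI: $682.92 × 0.01 = $6.83
Roth 401(k) contribution: $682.92 × 0.045 = $30.73
Total deductions = $47.80 + $47.87 + $11.86 + $22.90 + $2.05 + $6.83 + $30.73 = $170.04
Net pay = $682.92 − $170.04 = $512.88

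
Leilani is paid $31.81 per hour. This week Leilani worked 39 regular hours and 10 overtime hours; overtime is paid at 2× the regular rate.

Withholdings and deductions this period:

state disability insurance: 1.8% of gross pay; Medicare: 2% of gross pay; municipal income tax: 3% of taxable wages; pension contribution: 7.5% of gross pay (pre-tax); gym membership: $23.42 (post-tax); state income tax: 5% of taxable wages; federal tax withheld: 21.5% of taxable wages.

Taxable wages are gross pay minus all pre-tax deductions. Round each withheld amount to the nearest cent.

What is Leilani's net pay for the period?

$1,129.16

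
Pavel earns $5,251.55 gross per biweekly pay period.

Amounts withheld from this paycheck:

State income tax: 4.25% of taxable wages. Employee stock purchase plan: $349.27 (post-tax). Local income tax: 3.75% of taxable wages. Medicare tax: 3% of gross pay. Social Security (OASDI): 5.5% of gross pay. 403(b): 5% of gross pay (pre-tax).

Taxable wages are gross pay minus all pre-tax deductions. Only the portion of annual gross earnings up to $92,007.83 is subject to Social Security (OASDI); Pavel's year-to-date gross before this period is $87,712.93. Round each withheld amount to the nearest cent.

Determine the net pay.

403(b): $5,251.55 × 0.05 = $262.58
Taxable wages = $5,251.55 − $262.58 = $4,988.97
State income tax: $4,988.97 × 0.0425 = $212.03
Local income tax: $4,988.97 × 0.0375 = $187.09
Medicare tax: $5,251.55 × 0.03 = $157.55
Social Security (OASDI): only $92,007.83 − $87,712.93 = $4,294.90 of this check is subject → $4,294.90 × 0.055 = $236.22
Employee stock purchase plan: $349.27
Total deductions = $262.58 + $212.03 + $187.09 + $157.55 + $236.22 + $349.27 = $1,404.74
Net pay = $5,251.55 − $1,404.74 = $3,846.81

$3,846.81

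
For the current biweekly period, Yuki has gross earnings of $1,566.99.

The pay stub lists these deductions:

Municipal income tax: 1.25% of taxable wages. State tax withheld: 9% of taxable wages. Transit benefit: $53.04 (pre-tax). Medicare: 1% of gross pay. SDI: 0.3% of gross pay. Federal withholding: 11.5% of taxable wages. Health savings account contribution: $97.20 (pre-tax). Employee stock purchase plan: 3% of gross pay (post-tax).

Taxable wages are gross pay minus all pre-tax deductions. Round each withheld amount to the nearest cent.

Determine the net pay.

$1,041.22

Health savings account contribution: $97.20
Transit benefit: $53.04
Pre-tax total = $97.20 + $53.04 = $150.24
Taxable wages = $1,566.99 − $150.24 = $1,416.75
Municipal income tax: $1,416.75 × 0.0125 = $17.71
State tax withheld: $1,416.75 × 0.09 = $127.51
Federal withholding: $1,416.75 × 0.115 = $162.93
Medicare: $1,566.99 × 0.01 = $15.67
SDI: $1,566.99 × 0.003 = $4.70
Employee stock purchase plan: $1,566.99 × 0.03 = $47.01
Total deductions = $97.20 + $53.04 + $17.71 + $127.51 + $162.93 + $15.67 + $4.70 + $47.01 = $525.77
Net pay = $1,566.99 − $525.77 = $1,041.22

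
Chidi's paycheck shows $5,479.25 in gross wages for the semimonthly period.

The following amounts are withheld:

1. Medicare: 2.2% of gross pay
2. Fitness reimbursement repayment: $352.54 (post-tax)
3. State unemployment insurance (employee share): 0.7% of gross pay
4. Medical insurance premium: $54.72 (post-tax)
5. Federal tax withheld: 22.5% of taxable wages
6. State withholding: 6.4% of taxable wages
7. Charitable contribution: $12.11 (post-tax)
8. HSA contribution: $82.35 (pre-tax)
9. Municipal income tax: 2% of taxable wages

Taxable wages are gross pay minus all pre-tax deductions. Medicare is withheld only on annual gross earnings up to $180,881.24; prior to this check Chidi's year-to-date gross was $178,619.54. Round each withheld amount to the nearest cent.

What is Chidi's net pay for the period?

HSA contribution: $82.35
Taxable wages = $5,479.25 − $82.35 = $5,396.90
Municipal income tax: $5,396.90 × 0.02 = $107.94
State withholding: $5,396.90 × 0.064 = $345.40
Federal tax withheld: $5,396.90 × 0.225 = $1,214.30
State unemployment insurance (employee share): $5,479.25 × 0.007 = $38.35
Medicare: only $180,881.24 − $178,619.54 = $2,261.70 of this check is subject → $2,261.70 × 0.022 = $49.76
Charitable contribution: $12.11
Fitness reimbursement repayment: $352.54
Medical insurance premium: $54.72
Total deductions = $82.35 + $107.94 + $345.40 + $1,214.30 + $38.35 + $49.76 + $12.11 + $352.54 + $54.72 = $2,257.47
Net pay = $5,479.25 − $2,257.47 = $3,221.78

$3,221.78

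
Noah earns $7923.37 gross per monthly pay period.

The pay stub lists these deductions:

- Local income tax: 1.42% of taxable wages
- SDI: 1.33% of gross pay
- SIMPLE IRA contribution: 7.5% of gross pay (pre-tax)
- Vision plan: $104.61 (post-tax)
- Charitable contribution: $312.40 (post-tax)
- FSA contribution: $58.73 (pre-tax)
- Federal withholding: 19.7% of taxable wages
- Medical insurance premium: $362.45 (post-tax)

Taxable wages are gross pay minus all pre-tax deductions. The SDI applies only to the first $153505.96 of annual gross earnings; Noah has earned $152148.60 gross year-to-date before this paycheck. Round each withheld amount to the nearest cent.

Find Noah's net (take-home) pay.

$4937.37

SIMPLE IRA contribution: $7923.37 × 0.075 = $594.25
FSA contribution: $58.73
Pre-tax total = $594.25 + $58.73 = $652.98
Taxable wages = $7923.37 − $652.98 = $7270.39
Local income tax: $7270.39 × 0.0142 = $103.24
Federal withholding: $7270.39 × 0.197 = $1432.27
SDI: only $153505.96 − $152148.60 = $1357.36 of this check is subject → $1357.36 × 0.0133 = $18.05
Charitable contribution: $312.40
Medical insurance premium: $362.45
Vision plan: $104.61
Total deductions = $594.25 + $58.73 + $103.24 + $1432.27 + $18.05 + $312.40 + $362.45 + $104.61 = $2986.00
Net pay = $7923.37 − $2986.00 = $4937.37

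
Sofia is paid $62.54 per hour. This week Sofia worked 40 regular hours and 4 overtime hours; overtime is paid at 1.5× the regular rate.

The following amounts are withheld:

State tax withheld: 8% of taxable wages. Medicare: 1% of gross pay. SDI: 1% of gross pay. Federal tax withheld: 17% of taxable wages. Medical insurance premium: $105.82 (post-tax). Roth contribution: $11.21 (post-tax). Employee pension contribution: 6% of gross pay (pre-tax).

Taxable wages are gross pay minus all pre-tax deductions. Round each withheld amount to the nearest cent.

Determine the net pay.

Regular pay: 40 × $62.54 = $2501.60
Overtime pay: 4 × $62.54 × 1.5 = $375.24
Gross pay = $2501.60 + $375.24 = $2876.84
Employee pension contribution: $2876.84 × 0.06 = $172.61
Taxable wages = $2876.84 − $172.61 = $2704.23
Federal tax withheld: $2704.23 × 0.17 = $459.72
State tax withheld: $2704.23 × 0.08 = $216.34
SDI: $2876.84 × 0.01 = $28.77
Medicare: $2876.84 × 0.01 = $28.77
Medical insurance premium: $105.82
Roth contribution: $11.21
Total deductions = $172.61 + $459.72 + $216.34 + $28.77 + $28.77 + $105.82 + $11.21 = $1023.24
Net pay = $2876.84 − $1023.24 = $1853.60

$1853.60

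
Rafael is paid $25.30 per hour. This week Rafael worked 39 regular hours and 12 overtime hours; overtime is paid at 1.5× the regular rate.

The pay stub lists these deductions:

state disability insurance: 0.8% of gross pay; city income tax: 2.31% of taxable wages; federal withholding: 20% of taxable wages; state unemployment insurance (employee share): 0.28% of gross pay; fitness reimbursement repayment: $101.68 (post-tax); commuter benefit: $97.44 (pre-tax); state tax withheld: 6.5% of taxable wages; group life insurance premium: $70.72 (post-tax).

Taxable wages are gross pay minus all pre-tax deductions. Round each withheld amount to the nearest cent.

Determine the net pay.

$769.29

Regular pay: 39 × $25.30 = $986.70
Overtime pay: 12 × $25.30 × 1.5 = $455.40
Gross pay = $986.70 + $455.40 = $1,442.10
Commuter benefit: $97.44
Taxable wages = $1,442.10 − $97.44 = $1,344.66
City income tax: $1,344.66 × 0.0231 = $31.06
Federal withholding: $1,344.66 × 0.2 = $268.93
State tax withheld: $1,344.66 × 0.065 = $87.40
State disability insurance: $1,442.10 × 0.008 = $11.54
State unemployment insurance (employee share): $1,442.10 × 0.0028 = $4.04
Group life insurance premium: $70.72
Fitness reimbursement repayment: $101.68
Total deductions = $97.44 + $31.06 + $268.93 + $87.40 + $11.54 + $4.04 + $70.72 + $101.68 = $672.81
Net pay = $1,442.10 − $672.81 = $769.29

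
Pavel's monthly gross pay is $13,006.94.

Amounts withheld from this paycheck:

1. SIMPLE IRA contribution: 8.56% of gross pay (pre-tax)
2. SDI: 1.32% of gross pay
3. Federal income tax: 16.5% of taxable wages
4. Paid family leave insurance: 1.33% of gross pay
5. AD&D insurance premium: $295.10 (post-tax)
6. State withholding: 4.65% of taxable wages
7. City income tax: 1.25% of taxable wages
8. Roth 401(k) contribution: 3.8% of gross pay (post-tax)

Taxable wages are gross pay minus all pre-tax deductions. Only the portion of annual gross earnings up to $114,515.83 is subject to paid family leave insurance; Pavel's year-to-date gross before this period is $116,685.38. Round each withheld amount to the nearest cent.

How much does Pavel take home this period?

SIMPLE IRA contribution: $13,006.94 × 0.0856 = $1,113.39
Taxable wages = $13,006.94 − $1,113.39 = $11,893.55
Federal income tax: $11,893.55 × 0.165 = $1,962.44
City income tax: $11,893.55 × 0.0125 = $148.67
State withholding: $11,893.55 × 0.0465 = $553.05
Paid family leave insurance: annual cap $114,515.83 already reached (YTD $116,685.38), so $0.00
SDI: $13,006.94 × 0.0132 = $171.69
AD&D insurance premium: $295.10
Roth 401(k) contribution: $13,006.94 × 0.038 = $494.26
Total deductions = $1,113.39 + $1,962.44 + $148.67 + $553.05 + $0.00 + $171.69 + $295.10 + $494.26 = $4,738.60
Net pay = $13,006.94 − $4,738.60 = $8,268.34

$8,268.34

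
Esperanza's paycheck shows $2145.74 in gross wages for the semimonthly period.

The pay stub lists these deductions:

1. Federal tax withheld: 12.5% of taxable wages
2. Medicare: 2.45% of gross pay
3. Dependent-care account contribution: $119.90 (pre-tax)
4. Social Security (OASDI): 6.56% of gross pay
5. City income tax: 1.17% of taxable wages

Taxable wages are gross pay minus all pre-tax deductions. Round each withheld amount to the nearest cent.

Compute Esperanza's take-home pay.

Dependent-care account contribution: $119.90
Taxable wages = $2145.74 − $119.90 = $2025.84
Federal tax withheld: $2025.84 × 0.125 = $253.23
City income tax: $2025.84 × 0.0117 = $23.70
Social Security (OASDI): $2145.74 × 0.0656 = $140.76
Medicare: $2145.74 × 0.0245 = $52.57
Total deductions = $119.90 + $253.23 + $23.70 + $140.76 + $52.57 = $590.16
Net pay = $2145.74 − $590.16 = $1555.58

$1555.58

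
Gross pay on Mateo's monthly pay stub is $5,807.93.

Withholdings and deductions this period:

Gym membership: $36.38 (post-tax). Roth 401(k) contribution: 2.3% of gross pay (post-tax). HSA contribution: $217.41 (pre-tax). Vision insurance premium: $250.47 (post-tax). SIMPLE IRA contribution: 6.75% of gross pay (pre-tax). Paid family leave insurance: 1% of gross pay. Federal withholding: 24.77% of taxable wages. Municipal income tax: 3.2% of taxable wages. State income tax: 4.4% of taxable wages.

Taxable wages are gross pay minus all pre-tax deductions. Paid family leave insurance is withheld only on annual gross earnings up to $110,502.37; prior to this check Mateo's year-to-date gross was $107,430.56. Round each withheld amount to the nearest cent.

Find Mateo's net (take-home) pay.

$3,064.59

HSA contribution: $217.41
SIMPLE IRA contribution: $5,807.93 × 0.0675 = $392.04
Pre-tax total = $217.41 + $392.04 = $609.45
Taxable wages = $5,807.93 − $609.45 = $5,198.48
State income tax: $5,198.48 × 0.044 = $228.73
Municipal income tax: $5,198.48 × 0.032 = $166.35
Federal withholding: $5,198.48 × 0.2477 = $1,287.66
Paid family leave insurance: only $110,502.37 − $107,430.56 = $3,071.81 of this check is subject → $3,071.81 × 0.01 = $30.72
Roth 401(k) contribution: $5,807.93 × 0.023 = $133.58
Gym membership: $36.38
Vision insurance premium: $250.47
Total deductions = $217.41 + $392.04 + $228.73 + $166.35 + $1,287.66 + $30.72 + $133.58 + $36.38 + $250.47 = $2,743.34
Net pay = $5,807.93 − $2,743.34 = $3,064.59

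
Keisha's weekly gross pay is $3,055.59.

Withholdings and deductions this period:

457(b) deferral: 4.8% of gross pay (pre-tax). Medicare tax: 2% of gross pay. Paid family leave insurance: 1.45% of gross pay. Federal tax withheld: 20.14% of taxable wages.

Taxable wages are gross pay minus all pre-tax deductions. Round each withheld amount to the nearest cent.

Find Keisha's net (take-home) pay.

$2,217.64

457(b) deferral: $3,055.59 × 0.048 = $146.67
Taxable wages = $3,055.59 − $146.67 = $2,908.92
Federal tax withheld: $2,908.92 × 0.2014 = $585.86
Medicare tax: $3,055.59 × 0.02 = $61.11
Paid family leave insurance: $3,055.59 × 0.0145 = $44.31
Total deductions = $146.67 + $585.86 + $61.11 + $44.31 = $837.95
Net pay = $3,055.59 − $837.95 = $2,217.64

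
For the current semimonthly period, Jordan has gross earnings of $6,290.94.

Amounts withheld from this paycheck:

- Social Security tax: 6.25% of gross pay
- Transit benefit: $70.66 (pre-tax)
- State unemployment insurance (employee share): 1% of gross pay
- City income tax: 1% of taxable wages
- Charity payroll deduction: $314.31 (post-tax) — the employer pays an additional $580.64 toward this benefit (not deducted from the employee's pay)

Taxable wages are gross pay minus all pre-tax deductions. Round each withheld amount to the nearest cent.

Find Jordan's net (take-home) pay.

$5,387.68

Transit benefit: $70.66
Taxable wages = $6,290.94 − $70.66 = $6,220.28
City income tax: $6,220.28 × 0.01 = $62.20
Social Security tax: $6,290.94 × 0.0625 = $393.18
State unemployment insurance (employee share): $6,290.94 × 0.01 = $62.91
Charity payroll deduction: $314.31
(Employer's $580.64 toward charity payroll deduction is not withheld from the employee.)
Total deductions = $70.66 + $62.20 + $393.18 + $62.91 + $314.31 = $903.26
Net pay = $6,290.94 − $903.26 = $5,387.68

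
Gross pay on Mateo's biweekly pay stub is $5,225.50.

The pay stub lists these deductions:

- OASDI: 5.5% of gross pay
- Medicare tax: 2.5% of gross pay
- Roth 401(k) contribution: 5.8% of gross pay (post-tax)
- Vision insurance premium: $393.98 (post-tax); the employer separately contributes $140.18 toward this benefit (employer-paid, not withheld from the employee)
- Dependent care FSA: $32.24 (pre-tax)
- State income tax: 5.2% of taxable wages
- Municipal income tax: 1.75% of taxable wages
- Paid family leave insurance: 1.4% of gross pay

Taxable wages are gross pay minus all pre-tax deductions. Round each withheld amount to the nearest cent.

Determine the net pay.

$3,644.07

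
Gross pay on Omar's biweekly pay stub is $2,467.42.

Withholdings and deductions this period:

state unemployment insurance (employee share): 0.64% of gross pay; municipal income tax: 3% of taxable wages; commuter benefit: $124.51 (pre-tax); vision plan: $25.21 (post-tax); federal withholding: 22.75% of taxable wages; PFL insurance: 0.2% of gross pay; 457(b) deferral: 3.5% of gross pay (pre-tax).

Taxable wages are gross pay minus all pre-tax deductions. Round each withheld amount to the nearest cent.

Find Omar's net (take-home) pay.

$1,629.55

457(b) deferral: $2,467.42 × 0.035 = $86.36
Commuter benefit: $124.51
Pre-tax total = $86.36 + $124.51 = $210.87
Taxable wages = $2,467.42 − $210.87 = $2,256.55
Federal withholding: $2,256.55 × 0.2275 = $513.37
Municipal income tax: $2,256.55 × 0.03 = $67.70
PFL insurance: $2,467.42 × 0.002 = $4.93
State unemployment insurance (employee share): $2,467.42 × 0.0064 = $15.79
Vision plan: $25.21
Total deductions = $86.36 + $124.51 + $513.37 + $67.70 + $4.93 + $15.79 + $25.21 = $837.87
Net pay = $2,467.42 − $837.87 = $1,629.55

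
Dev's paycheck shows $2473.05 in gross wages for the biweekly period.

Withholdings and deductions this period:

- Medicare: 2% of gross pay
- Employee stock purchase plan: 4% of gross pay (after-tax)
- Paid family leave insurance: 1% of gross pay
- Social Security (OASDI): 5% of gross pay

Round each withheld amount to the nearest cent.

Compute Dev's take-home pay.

Social Security (OASDI): $2473.05 × 0.05 = $123.65
Medicare: $2473.05 × 0.02 = $49.46
Paid family leave insurance: $2473.05 × 0.01 = $24.73
Employee stock purchase plan: $2473.05 × 0.04 = $98.92
Total deductions = $123.65 + $49.46 + $24.73 + $98.92 = $296.76
Net pay = $2473.05 − $296.76 = $2176.29

$2176.29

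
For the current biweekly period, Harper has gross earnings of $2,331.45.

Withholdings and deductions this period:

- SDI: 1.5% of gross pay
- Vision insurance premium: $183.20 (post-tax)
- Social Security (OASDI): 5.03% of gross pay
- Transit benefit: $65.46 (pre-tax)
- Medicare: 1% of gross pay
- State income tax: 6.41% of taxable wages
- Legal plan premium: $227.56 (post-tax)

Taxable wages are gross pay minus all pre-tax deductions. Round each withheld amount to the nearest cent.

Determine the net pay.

$1,534.43

Transit benefit: $65.46
Taxable wages = $2,331.45 − $65.46 = $2,265.99
State income tax: $2,265.99 × 0.0641 = $145.25
Social Security (OASDI): $2,331.45 × 0.0503 = $117.27
SDI: $2,331.45 × 0.015 = $34.97
Medicare: $2,331.45 × 0.01 = $23.31
Legal plan premium: $227.56
Vision insurance premium: $183.20
Total deductions = $65.46 + $145.25 + $117.27 + $34.97 + $23.31 + $227.56 + $183.20 = $797.02
Net pay = $2,331.45 − $797.02 = $1,534.43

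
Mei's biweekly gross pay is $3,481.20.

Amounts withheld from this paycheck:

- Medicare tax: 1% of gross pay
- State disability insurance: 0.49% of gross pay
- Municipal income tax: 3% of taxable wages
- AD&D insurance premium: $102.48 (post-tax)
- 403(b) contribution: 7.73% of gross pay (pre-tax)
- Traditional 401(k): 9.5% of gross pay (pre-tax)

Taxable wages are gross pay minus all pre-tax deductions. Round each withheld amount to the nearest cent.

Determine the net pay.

403(b) contribution: $3,481.20 × 0.0773 = $269.10
Traditional 401(k): $3,481.20 × 0.095 = $330.71
Pre-tax total = $269.10 + $330.71 = $599.81
Taxable wages = $3,481.20 − $599.81 = $2,881.39
Municipal income tax: $2,881.39 × 0.03 = $86.44
Medicare tax: $3,481.20 × 0.01 = $34.81
State disability insurance: $3,481.20 × 0.0049 = $17.06
AD&D insurance premium: $102.48
Total deductions = $269.10 + $330.71 + $86.44 + $34.81 + $17.06 + $102.48 = $840.60
Net pay = $3,481.20 − $840.60 = $2,640.60

$2,640.60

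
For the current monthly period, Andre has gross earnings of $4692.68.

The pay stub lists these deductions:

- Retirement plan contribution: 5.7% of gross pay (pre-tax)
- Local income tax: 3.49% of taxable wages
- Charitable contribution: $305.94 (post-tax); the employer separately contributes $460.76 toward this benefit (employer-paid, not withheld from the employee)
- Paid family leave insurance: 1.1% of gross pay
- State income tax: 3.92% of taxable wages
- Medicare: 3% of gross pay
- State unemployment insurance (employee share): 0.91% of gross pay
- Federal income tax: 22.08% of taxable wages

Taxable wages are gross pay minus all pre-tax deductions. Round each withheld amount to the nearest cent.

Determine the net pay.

$2579.17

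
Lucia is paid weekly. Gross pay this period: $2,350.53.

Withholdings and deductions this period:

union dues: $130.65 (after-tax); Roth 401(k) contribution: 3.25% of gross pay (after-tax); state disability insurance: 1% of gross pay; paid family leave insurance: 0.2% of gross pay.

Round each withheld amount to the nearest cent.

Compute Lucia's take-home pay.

Paid family leave insurance: $2,350.53 × 0.002 = $4.70
State disability insurance: $2,350.53 × 0.01 = $23.51
Roth 401(k) contribution: $2,350.53 × 0.0325 = $76.39
Union dues: $130.65
Total deductions = $4.70 + $23.51 + $76.39 + $130.65 = $235.25
Net pay = $2,350.53 − $235.25 = $2,115.28

$2,115.28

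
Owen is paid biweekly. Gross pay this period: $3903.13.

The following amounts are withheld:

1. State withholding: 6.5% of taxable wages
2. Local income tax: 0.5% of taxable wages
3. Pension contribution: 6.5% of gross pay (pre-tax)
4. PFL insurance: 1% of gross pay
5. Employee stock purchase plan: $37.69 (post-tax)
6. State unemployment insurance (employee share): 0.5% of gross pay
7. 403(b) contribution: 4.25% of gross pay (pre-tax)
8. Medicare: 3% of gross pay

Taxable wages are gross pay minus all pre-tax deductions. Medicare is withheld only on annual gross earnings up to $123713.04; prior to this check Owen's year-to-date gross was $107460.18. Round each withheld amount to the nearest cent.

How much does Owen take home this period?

Pension contribution: $3903.13 × 0.065 = $253.70
403(b) contribution: $3903.13 × 0.0425 = $165.88
Pre-tax total = $253.70 + $165.88 = $419.58
Taxable wages = $3903.13 − $419.58 = $3483.55
State withholding: $3483.55 × 0.065 = $226.43
Local income tax: $3483.55 × 0.005 = $17.42
State unemployment insurance (employee share): $3903.13 × 0.005 = $19.52
PFL insurance: $3903.13 × 0.01 = $39.03
Medicare: cap not yet reached, full $3903.13 is subject → $3903.13 × 0.03 = $117.09
Employee stock purchase plan: $37.69
Total deductions = $253.70 + $165.88 + $226.43 + $17.42 + $19.52 + $39.03 + $117.09 + $37.69 = $876.76
Net pay = $3903.13 − $876.76 = $3026.37

$3026.37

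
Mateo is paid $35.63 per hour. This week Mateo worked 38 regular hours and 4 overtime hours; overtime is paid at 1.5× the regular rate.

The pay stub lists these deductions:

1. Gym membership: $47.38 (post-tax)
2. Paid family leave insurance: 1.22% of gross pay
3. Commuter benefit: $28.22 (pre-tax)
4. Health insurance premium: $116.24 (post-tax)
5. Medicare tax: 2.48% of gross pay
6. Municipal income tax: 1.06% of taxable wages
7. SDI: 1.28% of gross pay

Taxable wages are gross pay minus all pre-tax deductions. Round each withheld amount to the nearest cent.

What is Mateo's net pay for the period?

$1,281.48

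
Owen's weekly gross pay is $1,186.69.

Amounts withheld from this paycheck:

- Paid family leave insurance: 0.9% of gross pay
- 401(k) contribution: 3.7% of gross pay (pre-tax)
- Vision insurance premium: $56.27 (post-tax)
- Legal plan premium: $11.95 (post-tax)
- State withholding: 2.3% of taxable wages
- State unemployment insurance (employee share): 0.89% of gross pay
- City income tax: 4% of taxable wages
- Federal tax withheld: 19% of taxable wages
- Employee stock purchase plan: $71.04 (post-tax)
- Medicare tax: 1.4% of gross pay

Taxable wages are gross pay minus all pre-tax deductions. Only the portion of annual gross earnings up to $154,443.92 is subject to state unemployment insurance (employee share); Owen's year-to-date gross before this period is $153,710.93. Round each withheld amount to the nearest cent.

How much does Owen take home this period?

$680.59

401(k) contribution: $1,186.69 × 0.037 = $43.91
Taxable wages = $1,186.69 − $43.91 = $1,142.78
Federal tax withheld: $1,142.78 × 0.19 = $217.13
City income tax: $1,142.78 × 0.04 = $45.71
State withholding: $1,142.78 × 0.023 = $26.28
State unemployment insurance (employee share): only $154,443.92 − $153,710.93 = $732.99 of this check is subject → $732.99 × 0.0089 = $6.52
Medicare tax: $1,186.69 × 0.014 = $16.61
Paid family leave insurance: $1,186.69 × 0.009 = $10.68
Vision insurance premium: $56.27
Legal plan premium: $11.95
Employee stock purchase plan: $71.04
Total deductions = $43.91 + $217.13 + $45.71 + $26.28 + $6.52 + $16.61 + $10.68 + $56.27 + $11.95 + $71.04 = $506.10
Net pay = $1,186.69 − $506.10 = $680.59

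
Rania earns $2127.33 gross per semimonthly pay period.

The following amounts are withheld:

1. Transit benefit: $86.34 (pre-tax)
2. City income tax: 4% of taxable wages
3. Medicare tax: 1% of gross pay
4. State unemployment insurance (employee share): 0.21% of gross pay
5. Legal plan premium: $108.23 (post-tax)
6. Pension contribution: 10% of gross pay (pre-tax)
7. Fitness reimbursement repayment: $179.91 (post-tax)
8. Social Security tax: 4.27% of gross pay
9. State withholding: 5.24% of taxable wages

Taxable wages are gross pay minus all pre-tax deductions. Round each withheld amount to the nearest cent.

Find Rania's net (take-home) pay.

$1254.61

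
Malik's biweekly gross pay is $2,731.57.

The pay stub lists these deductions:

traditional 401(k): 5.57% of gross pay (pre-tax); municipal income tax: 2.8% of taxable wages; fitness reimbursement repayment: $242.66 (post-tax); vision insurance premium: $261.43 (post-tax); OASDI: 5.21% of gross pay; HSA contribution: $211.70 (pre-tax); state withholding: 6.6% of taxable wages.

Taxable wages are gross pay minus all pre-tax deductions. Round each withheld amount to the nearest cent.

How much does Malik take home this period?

$1,498.75

HSA contribution: $211.70
Traditional 401(k): $2,731.57 × 0.0557 = $152.15
Pre-tax total = $211.70 + $152.15 = $363.85
Taxable wages = $2,731.57 − $363.85 = $2,367.72
State withholding: $2,367.72 × 0.066 = $156.27
Municipal income tax: $2,367.72 × 0.028 = $66.30
OASDI: $2,731.57 × 0.0521 = $142.31
Fitness reimbursement repayment: $242.66
Vision insurance premium: $261.43
Total deductions = $211.70 + $152.15 + $156.27 + $66.30 + $142.31 + $242.66 + $261.43 = $1,232.82
Net pay = $2,731.57 − $1,232.82 = $1,498.75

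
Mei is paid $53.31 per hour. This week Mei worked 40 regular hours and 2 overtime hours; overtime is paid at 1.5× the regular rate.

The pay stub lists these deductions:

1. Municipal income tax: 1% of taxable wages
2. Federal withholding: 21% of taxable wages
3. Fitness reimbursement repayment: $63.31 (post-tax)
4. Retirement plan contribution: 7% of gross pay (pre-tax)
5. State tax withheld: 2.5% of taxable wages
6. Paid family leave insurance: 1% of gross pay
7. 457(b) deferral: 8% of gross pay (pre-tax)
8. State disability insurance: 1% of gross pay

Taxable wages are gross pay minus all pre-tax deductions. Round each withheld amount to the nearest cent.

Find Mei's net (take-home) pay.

$1,361.96

Regular pay: 40 × $53.31 = $2,132.40
Overtime pay: 2 × $53.31 × 1.5 = $159.93
Gross pay = $2,132.40 + $159.93 = $2,292.33
457(b) deferral: $2,292.33 × 0.08 = $183.39
Retirement plan contribution: $2,292.33 × 0.07 = $160.46
Pre-tax total = $183.39 + $160.46 = $343.85
Taxable wages = $2,292.33 − $343.85 = $1,948.48
Federal withholding: $1,948.48 × 0.21 = $409.18
State tax withheld: $1,948.48 × 0.025 = $48.71
Municipal income tax: $1,948.48 × 0.01 = $19.48
State disability insurance: $2,292.33 × 0.01 = $22.92
Paid family leave insurance: $2,292.33 × 0.01 = $22.92
Fitness reimbursement repayment: $63.31
Total deductions = $183.39 + $160.46 + $409.18 + $48.71 + $19.48 + $22.92 + $22.92 + $63.31 = $930.37
Net pay = $2,292.33 − $930.37 = $1,361.96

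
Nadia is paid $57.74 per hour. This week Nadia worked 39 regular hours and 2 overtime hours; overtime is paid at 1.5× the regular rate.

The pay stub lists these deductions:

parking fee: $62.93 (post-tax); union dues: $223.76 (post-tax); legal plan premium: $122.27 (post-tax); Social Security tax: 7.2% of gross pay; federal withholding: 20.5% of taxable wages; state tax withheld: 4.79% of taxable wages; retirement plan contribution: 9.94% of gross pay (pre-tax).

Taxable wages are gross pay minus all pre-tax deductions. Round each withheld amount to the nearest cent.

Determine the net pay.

$1,048.11

Regular pay: 39 × $57.74 = $2,251.86
Overtime pay: 2 × $57.74 × 1.5 = $173.22
Gross pay = $2,251.86 + $173.22 = $2,425.08
Retirement plan contribution: $2,425.08 × 0.0994 = $241.05
Taxable wages = $2,425.08 − $241.05 = $2,184.03
Federal withholding: $2,184.03 × 0.205 = $447.73
State tax withheld: $2,184.03 × 0.0479 = $104.62
Social Security tax: $2,425.08 × 0.072 = $174.61
Union dues: $223.76
Legal plan premium: $122.27
Parking fee: $62.93
Total deductions = $241.05 + $447.73 + $104.62 + $174.61 + $223.76 + $122.27 + $62.93 = $1,376.97
Net pay = $2,425.08 − $1,376.97 = $1,048.11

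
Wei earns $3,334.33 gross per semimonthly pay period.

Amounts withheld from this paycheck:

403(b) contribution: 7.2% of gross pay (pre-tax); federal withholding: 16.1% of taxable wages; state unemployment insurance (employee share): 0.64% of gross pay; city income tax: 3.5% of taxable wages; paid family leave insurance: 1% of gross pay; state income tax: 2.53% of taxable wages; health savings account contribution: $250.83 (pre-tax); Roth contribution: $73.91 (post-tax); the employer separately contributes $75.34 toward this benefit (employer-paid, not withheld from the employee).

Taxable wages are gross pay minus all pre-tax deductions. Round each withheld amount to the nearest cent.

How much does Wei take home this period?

Health savings account contribution: $250.83
403(b) contribution: $3,334.33 × 0.072 = $240.07
Pre-tax total = $250.83 + $240.07 = $490.90
Taxable wages = $3,334.33 − $490.90 = $2,843.43
City income tax: $2,843.43 × 0.035 = $99.52
State income tax: $2,843.43 × 0.0253 = $71.94
Federal withholding: $2,843.43 × 0.161 = $457.79
State unemployment insurance (employee share): $3,334.33 × 0.0064 = $21.34
Paid family leave insurance: $3,334.33 × 0.01 = $33.34
Roth contribution: $73.91
(Employer's $75.34 toward Roth contribution is not withheld from the employee.)
Total deductions = $250.83 + $240.07 + $99.52 + $71.94 + $457.79 + $21.34 + $33.34 + $73.91 = $1,248.74
Net pay = $3,334.33 − $1,248.74 = $2,085.59

$2,085.59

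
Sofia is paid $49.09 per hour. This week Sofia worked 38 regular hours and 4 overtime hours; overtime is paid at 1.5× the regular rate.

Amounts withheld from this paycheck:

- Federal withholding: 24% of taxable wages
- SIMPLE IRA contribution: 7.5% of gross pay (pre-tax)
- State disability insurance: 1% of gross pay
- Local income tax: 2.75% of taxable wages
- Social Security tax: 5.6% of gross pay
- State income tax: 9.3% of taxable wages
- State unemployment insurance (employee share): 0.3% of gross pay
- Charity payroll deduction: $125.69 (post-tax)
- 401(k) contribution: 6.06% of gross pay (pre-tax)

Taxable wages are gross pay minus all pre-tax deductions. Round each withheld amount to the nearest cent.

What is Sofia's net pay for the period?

$919.26

Regular pay: 38 × $49.09 = $1,865.42
Overtime pay: 4 × $49.09 × 1.5 = $294.54
Gross pay = $1,865.42 + $294.54 = $2,159.96
401(k) contribution: $2,159.96 × 0.0606 = $130.89
SIMPLE IRA contribution: $2,159.96 × 0.075 = $162.00
Pre-tax total = $130.89 + $162.00 = $292.89
Taxable wages = $2,159.96 − $292.89 = $1,867.07
Local income tax: $1,867.07 × 0.0275 = $51.34
State income tax: $1,867.07 × 0.093 = $173.64
Federal withholding: $1,867.07 × 0.24 = $448.10
Social Security tax: $2,159.96 × 0.056 = $120.96
State unemployment insurance (employee share): $2,159.96 × 0.003 = $6.48
State disability insurance: $2,159.96 × 0.01 = $21.60
Charity payroll deduction: $125.69
Total deductions = $130.89 + $162.00 + $51.34 + $173.64 + $448.10 + $120.96 + $6.48 + $21.60 + $125.69 = $1,240.70
Net pay = $2,159.96 − $1,240.70 = $919.26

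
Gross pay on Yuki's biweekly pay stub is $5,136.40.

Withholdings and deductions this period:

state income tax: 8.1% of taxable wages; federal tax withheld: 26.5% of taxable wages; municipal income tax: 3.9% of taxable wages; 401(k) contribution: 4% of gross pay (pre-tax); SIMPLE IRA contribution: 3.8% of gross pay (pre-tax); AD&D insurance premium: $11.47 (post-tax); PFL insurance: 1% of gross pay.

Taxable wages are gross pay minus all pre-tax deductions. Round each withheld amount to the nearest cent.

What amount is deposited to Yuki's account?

$2,849.66

401(k) contribution: $5,136.40 × 0.04 = $205.46
SIMPLE IRA contribution: $5,136.40 × 0.038 = $195.18
Pre-tax total = $205.46 + $195.18 = $400.64
Taxable wages = $5,136.40 − $400.64 = $4,735.76
State income tax: $4,735.76 × 0.081 = $383.60
Municipal income tax: $4,735.76 × 0.039 = $184.69
Federal tax withheld: $4,735.76 × 0.265 = $1,254.98
PFL insurance: $5,136.40 × 0.01 = $51.36
AD&D insurance premium: $11.47
Total deductions = $205.46 + $195.18 + $383.60 + $184.69 + $1,254.98 + $51.36 + $11.47 = $2,286.74
Net pay = $5,136.40 − $2,286.74 = $2,849.66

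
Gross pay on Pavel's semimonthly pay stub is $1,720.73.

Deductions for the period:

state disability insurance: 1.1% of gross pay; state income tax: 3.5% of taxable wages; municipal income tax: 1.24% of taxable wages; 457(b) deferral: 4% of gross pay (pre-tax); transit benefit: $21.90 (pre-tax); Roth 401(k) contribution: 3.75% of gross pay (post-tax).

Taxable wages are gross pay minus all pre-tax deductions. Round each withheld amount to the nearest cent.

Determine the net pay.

457(b) deferral: $1,720.73 × 0.04 = $68.83
Transit benefit: $21.90
Pre-tax total = $68.83 + $21.90 = $90.73
Taxable wages = $1,720.73 − $90.73 = $1,630.00
Municipal income tax: $1,630.00 × 0.0124 = $20.21
State income tax: $1,630.00 × 0.035 = $57.05
State disability insurance: $1,720.73 × 0.011 = $18.93
Roth 401(k) contribution: $1,720.73 × 0.0375 = $64.53
Total deductions = $68.83 + $21.90 + $20.21 + $57.05 + $18.93 + $64.53 = $251.45
Net pay = $1,720.73 − $251.45 = $1,469.28

$1,469.28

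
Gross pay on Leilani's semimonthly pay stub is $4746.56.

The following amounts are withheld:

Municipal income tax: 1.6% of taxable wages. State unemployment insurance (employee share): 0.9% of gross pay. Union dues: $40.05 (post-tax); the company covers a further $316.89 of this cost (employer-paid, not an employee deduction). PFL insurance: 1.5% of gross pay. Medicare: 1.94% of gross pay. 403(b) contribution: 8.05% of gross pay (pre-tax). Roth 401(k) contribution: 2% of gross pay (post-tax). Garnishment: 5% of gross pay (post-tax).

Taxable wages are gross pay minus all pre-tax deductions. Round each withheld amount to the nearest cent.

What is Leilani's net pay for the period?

403(b) contribution: $4746.56 × 0.0805 = $382.10
Taxable wages = $4746.56 − $382.10 = $4364.46
Municipal income tax: $4364.46 × 0.016 = $69.83
PFL insurance: $4746.56 × 0.015 = $71.20
Medicare: $4746.56 × 0.0194 = $92.08
State unemployment insurance (employee share): $4746.56 × 0.009 = $42.72
Union dues: $40.05
Roth 401(k) contribution: $4746.56 × 0.02 = $94.93
Garnishment: $4746.56 × 0.05 = $237.33
(Employer's $316.89 toward union dues is not withheld from the employee.)
Total deductions = $382.10 + $69.83 + $71.20 + $92.08 + $42.72 + $40.05 + $94.93 + $237.33 = $1030.24
Net pay = $4746.56 − $1030.24 = $3716.32

$3716.32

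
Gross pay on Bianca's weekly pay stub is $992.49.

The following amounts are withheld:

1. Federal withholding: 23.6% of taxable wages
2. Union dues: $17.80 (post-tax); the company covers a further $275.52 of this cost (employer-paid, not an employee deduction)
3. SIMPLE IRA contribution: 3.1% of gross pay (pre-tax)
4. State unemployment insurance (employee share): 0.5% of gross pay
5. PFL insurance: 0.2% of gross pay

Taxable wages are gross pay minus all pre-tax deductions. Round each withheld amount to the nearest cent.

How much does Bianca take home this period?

$710.01

SIMPLE IRA contribution: $992.49 × 0.031 = $30.77
Taxable wages = $992.49 − $30.77 = $961.72
Federal withholding: $961.72 × 0.236 = $226.97
PFL insurance: $992.49 × 0.002 = $1.98
State unemployment insurance (employee share): $992.49 × 0.005 = $4.96
Union dues: $17.80
(Employer's $275.52 toward union dues is not withheld from the employee.)
Total deductions = $30.77 + $226.97 + $1.98 + $4.96 + $17.80 = $282.48
Net pay = $992.49 − $282.48 = $710.01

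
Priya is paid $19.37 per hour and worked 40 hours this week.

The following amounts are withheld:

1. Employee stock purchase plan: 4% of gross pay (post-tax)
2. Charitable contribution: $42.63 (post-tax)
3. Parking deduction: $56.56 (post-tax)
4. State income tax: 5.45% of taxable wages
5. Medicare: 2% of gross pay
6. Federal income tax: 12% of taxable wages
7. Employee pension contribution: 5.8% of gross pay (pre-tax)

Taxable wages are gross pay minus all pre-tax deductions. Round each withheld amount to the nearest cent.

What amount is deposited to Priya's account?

$456.82

Gross pay: 40 × $19.37 = $774.80
Employee pension contribution: $774.80 × 0.058 = $44.94
Taxable wages = $774.80 − $44.94 = $729.86
Federal income tax: $729.86 × 0.12 = $87.58
State income tax: $729.86 × 0.0545 = $39.78
Medicare: $774.80 × 0.02 = $15.50
Charitable contribution: $42.63
Parking deduction: $56.56
Employee stock purchase plan: $774.80 × 0.04 = $30.99
Total deductions = $44.94 + $87.58 + $39.78 + $15.50 + $42.63 + $56.56 + $30.99 = $317.98
Net pay = $774.80 − $317.98 = $456.82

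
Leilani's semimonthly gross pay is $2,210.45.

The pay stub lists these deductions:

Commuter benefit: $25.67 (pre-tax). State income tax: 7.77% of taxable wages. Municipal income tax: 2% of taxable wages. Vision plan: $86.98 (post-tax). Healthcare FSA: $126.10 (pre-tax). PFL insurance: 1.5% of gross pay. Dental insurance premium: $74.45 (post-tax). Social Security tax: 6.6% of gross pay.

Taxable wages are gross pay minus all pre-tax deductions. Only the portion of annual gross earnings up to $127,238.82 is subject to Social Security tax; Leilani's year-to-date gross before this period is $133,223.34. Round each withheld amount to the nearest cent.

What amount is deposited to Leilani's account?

Healthcare FSA: $126.10
Commuter benefit: $25.67
Pre-tax total = $126.10 + $25.67 = $151.77
Taxable wages = $2,210.45 − $151.77 = $2,058.68
State income tax: $2,058.68 × 0.0777 = $159.96
Municipal income tax: $2,058.68 × 0.02 = $41.17
Social Security tax: annual cap $127,238.82 already reached (YTD $133,223.34), so $0.00
PFL insurance: $2,210.45 × 0.015 = $33.16
Vision plan: $86.98
Dental insurance premium: $74.45
Total deductions = $126.10 + $25.67 + $159.96 + $41.17 + $0.00 + $33.16 + $86.98 + $74.45 = $547.49
Net pay = $2,210.45 − $547.49 = $1,662.96

$1,662.96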